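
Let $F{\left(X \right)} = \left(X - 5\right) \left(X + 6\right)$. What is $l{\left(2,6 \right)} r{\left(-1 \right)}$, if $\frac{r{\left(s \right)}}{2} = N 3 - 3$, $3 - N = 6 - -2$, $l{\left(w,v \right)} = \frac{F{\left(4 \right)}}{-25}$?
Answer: $- \frac{72}{5} \approx -14.4$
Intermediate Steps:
$F{\left(X \right)} = \left(-5 + X\right) \left(6 + X\right)$
$l{\left(w,v \right)} = \frac{2}{5}$ ($l{\left(w,v \right)} = \frac{-30 + 4 + 4^{2}}{-25} = \left(-30 + 4 + 16\right) \left(- \frac{1}{25}\right) = \left(-10\right) \left(- \frac{1}{25}\right) = \frac{2}{5}$)
$N = -5$ ($N = 3 - \left(6 - -2\right) = 3 - \left(6 + 2\right) = 3 - 8 = -5$)
$r{\left(s \right)} = -36$ ($r{\left(s \right)} = 2 \left(\left(-5\right) 3 - 3\right) = 2 \left(-15 - 3\right) = 2 \left(-18\right) = -36$)
$l{\left(2,6 \right)} r{\left(-1 \right)} = \frac{2}{5} \left(-36\right) = - \frac{72}{5}$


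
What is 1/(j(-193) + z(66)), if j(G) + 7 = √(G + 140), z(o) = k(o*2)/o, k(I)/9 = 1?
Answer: -3322/48453 - 484*I*√53/48453 ≈ -0.068561 - 0.072721*I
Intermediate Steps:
k(I) = 9 (k(I) = 9*1 = 9)
z(o) = 9/o
j(G) = -7 + √(140 + G) (j(G) = -7 + √(G + 140) = -7 + √(140 + G))
1/(j(-193) + z(66)) = 1/((-7 + √(140 - 193)) + 9/66) = 1/((-7 + √(-53)) + 9*(1/66)) = 1/((-7 + I*√53) + 3/22) = 1/(-151/22 + I*√53)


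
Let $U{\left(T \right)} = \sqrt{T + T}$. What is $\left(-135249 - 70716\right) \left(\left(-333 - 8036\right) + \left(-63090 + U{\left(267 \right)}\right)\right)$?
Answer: $14718052935 - 205965 \sqrt{534} \approx 1.4713 \cdot 10^{10}$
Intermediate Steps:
$U{\left(T \right)} = \sqrt{2} \sqrt{T}$ ($U{\left(T \right)} = \sqrt{2 T} = \sqrt{2} \sqrt{T}$)
$\left(-135249 - 70716\right) \left(\left(-333 - 8036\right) + \left(-63090 + U{\left(267 \right)}\right)\right) = \left(-135249 - 70716\right) \left(\left(-333 - 8036\right) - \left(63090 - \sqrt{2} \sqrt{267}\right)\right) = - 205965 \left(\left(-333 - 8036\right) - \left(63090 - \sqrt{534}\right)\right) = - 205965 \left(-8369 - \left(63090 - \sqrt{534}\right)\right) = - 205965 \left(-71459 + \sqrt{534}\right) = 14718052935 - 205965 \sqrt{534}$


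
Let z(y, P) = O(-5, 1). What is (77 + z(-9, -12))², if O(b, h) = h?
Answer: 6084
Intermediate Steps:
z(y, P) = 1
(77 + z(-9, -12))² = (77 + 1)² = 78² = 6084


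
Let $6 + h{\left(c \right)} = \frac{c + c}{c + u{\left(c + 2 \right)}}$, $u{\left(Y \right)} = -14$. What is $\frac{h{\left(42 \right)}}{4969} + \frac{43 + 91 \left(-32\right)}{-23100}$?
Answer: $\frac{14186761}{114783900} \approx 0.1236$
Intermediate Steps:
$h{\left(c \right)} = -6 + \frac{2 c}{-14 + c}$ ($h{\left(c \right)} = -6 + \frac{c + c}{c - 14} = -6 + \frac{2 c}{-14 + c}$)
$\frac{h{\left(42 \right)}}{4969} + \frac{43 + 91 \left(-32\right)}{-23100} = \frac{4 \frac{1}{-14 + 42} \left(21 - 42\right)}{4969} + \frac{43 + 91 \left(-32\right)}{-23100} = \frac{4 \left(21 - 42\right)}{28} \cdot \frac{1}{4969} + \left(43 - 2912\right) \left(- \frac{1}{23100}\right) = 4 \cdot \frac{1}{28} \left(-21\right) \frac{1}{4969} - - \frac{2869}{23100} = \left(-3\right) \frac{1}{4969} + \frac{2869}{23100} = - \frac{3}{4969} + \frac{2869}{23100} = \frac{14186761}{114783900}$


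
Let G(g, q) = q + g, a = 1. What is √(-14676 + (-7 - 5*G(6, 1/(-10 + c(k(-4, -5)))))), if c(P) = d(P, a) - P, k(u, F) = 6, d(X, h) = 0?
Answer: I*√235403/4 ≈ 121.3*I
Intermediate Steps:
c(P) = -P (c(P) = 0 - P = -P)
G(g, q) = g + q
√(-14676 + (-7 - 5*G(6, 1/(-10 + c(k(-4, -5)))))) = √(-14676 + (-7 - 5*(6 + 1/(-10 - 1*6)))) = √(-14676 + (-7 - 5*(6 + 1/(-10 - 6)))) = √(-14676 + (-7 - 5*(6 + 1/(-16)))) = √(-14676 + (-7 - 5*(6 - 1/16))) = √(-14676 + (-7 - 5*95/16)) = √(-14676 + (-7 - 475/16)) = √(-14676 - 587/16) = √(-235403/16) = I*√235403/4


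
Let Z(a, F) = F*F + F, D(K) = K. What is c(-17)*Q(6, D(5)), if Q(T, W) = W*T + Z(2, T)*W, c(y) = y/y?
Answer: 240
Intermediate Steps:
c(y) = 1
Z(a, F) = F + F² (Z(a, F) = F² + F = F + F²)
Q(T, W) = T*W + T*W*(1 + T) (Q(T, W) = W*T + (T*(1 + T))*W = T*W + T*W*(1 + T))
c(-17)*Q(6, D(5)) = 1*(6*5*(2 + 6)) = 1*(6*5*8) = 1*240 = 240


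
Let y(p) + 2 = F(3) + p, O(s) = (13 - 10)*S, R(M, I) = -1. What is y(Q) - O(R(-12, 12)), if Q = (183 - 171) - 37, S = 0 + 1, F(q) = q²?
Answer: -21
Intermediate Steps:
S = 1
O(s) = 3 (O(s) = (13 - 10)*1 = 3*1 = 3)
Q = -25 (Q = 12 - 37 = -25)
y(p) = 7 + p (y(p) = -2 + (3² + p) = -2 + (9 + p) = 7 + p)
y(Q) - O(R(-12, 12)) = (7 - 25) - 1*3 = -18 - 3 = -21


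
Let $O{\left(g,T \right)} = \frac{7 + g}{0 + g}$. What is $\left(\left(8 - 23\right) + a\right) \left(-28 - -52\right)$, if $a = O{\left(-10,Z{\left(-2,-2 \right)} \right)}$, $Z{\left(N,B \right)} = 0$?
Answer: $- \frac{1764}{5} \approx -352.8$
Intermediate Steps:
$O{\left(g,T \right)} = \frac{7 + g}{g}$
$a = \frac{3}{10}$ ($a = \frac{7 - 10}{-10} = \left(- \frac{1}{10}\right) \left(-3\right) = \frac{3}{10} \approx 0.3$)
$\left(\left(8 - 23\right) + a\right) \left(-28 - -52\right) = \left(\left(8 - 23\right) + \frac{3}{10}\right) \left(-28 - -52\right) = \left(\left(8 - 23\right) + \frac{3}{10}\right) \left(-28 + 52\right) = \left(-15 + \frac{3}{10}\right) 24 = \left(- \frac{147}{10}\right) 24 = - \frac{1764}{5}$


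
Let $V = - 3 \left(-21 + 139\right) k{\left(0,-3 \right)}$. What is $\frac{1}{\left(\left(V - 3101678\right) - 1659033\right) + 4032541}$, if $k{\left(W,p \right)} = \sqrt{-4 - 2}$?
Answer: $\frac{i}{2 \left(- 364085 i + 177 \sqrt{6}\right)} \approx -1.3733 \cdot 10^{-6} + 1.6354 \cdot 10^{-9} i$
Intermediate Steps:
$k{\left(W,p \right)} = i \sqrt{6}$ ($k{\left(W,p \right)} = \sqrt{-6} = i \sqrt{6}$)
$V = - 354 i \sqrt{6}$ ($V = - 3 \left(-21 + 139\right) i \sqrt{6} = \left(-3\right) 118 i \sqrt{6} = - 354 i \sqrt{6} \approx - 867.12 i$)
$\frac{1}{\left(\left(V - 3101678\right) - 1659033\right) + 4032541} = \frac{1}{\left(\left(- 354 i \sqrt{6} - 3101678\right) - 1659033\right) + 4032541} = \frac{1}{\left(\left(-3101678 - 354 i \sqrt{6}\right) - 1659033\right) + 4032541} = \frac{1}{\left(-4760711 - 354 i \sqrt{6}\right) + 4032541} = \frac{1}{-728170 - 354 i \sqrt{6}}$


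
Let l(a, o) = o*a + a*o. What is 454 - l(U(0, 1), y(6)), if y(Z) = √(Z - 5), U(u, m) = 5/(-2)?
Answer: 459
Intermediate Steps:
U(u, m) = -5/2 (U(u, m) = 5*(-½) = -5/2)
y(Z) = √(-5 + Z)
l(a, o) = 2*a*o (l(a, o) = a*o + a*o = 2*a*o)
454 - l(U(0, 1), y(6)) = 454 - 2*(-5)*√(-5 + 6)/2 = 454 - 2*(-5)*√1/2 = 454 - 2*(-5)/2 = 454 - 1*(-5) = 454 + 5 = 459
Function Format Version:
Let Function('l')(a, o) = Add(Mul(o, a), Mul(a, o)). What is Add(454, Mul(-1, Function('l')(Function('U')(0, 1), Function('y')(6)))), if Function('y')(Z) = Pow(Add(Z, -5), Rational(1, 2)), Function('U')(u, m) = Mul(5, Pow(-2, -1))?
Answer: 459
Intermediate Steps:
Function('U')(u, m) = Rational(-5, 2) (Function('U')(u, m) = Mul(5, Rational(-1, 2)) = Rational(-5, 2))
Function('y')(Z) = Pow(Add(-5, Z), Rational(1, 2))
Function('l')(a, o) = Mul(2, a, o) (Function('l')(a, o) = Add(Mul(a, o), Mul(a, o)) = Mul(2, a, o))
Add(454, Mul(-1, Function('l')(Function('U')(0, 1), Function('y')(6)))) = Add(454, Mul(-1, Mul(2, Rational(-5, 2), Pow(Add(-5, 6), Rational(1, 2))))) = Add(454, Mul(-1, Mul(2, Rational(-5, 2), Pow(1, Rational(1, 2))))) = Add(454, Mul(-1, Mul(2, Rational(-5, 2), 1))) = Add(454, Mul(-1, -5)) = Add(454, 5) = 459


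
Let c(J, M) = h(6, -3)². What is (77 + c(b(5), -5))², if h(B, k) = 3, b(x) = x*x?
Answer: 7396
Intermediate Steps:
b(x) = x²
c(J, M) = 9 (c(J, M) = 3² = 9)
(77 + c(b(5), -5))² = (77 + 9)² = 86² = 7396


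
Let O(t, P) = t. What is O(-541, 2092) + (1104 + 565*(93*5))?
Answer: 263288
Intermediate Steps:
O(-541, 2092) + (1104 + 565*(93*5)) = -541 + (1104 + 565*(93*5)) = -541 + (1104 + 565*465) = -541 + (1104 + 262725) = -541 + 263829 = 263288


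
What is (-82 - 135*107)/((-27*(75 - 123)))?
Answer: -14527/1296 ≈ -11.209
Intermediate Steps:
(-82 - 135*107)/((-27*(75 - 123))) = (-82 - 14445)/((-27*(-48))) = -14527/1296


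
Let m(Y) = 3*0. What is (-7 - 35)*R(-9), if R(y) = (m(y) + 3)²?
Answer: -378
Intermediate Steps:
m(Y) = 0
R(y) = 9 (R(y) = (0 + 3)² = 3² = 9)
(-7 - 35)*R(-9) = (-7 - 35)*9 = -42*9 = -378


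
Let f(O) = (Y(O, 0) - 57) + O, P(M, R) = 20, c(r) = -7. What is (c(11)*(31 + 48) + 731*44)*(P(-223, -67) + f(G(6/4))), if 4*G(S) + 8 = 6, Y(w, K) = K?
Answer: -2370825/2 ≈ -1.1854e+6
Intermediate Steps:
G(S) = -½ (G(S) = -2 + (¼)*6 = -2 + 3/2 = -½)
f(O) = -57 + O (f(O) = (0 - 57) + O = -57 + O)
(c(11)*(31 + 48) + 731*44)*(P(-223, -67) + f(G(6/4))) = (-7*(31 + 48) + 731*44)*(20 + (-57 - ½)) = (-7*79 + 32164)*(20 - 115/2) = (-553 + 32164)*(-75/2) = 31611*(-75/2) = -2370825/2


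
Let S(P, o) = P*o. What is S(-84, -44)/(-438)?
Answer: -616/73 ≈ -8.4384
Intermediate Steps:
S(-84, -44)/(-438) = -84*(-44)/(-438) = 3696*(-1/438) = -616/73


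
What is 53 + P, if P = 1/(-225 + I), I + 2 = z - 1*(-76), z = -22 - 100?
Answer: 14468/273 ≈ 52.996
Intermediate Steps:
z = -122
I = -48 (I = -2 + (-122 - 1*(-76)) = -2 + (-122 + 76) = -2 - 46 = -48)
P = -1/273 (P = 1/(-225 - 48) = 1/(-273) = -1/273 ≈ -0.0036630)
53 + P = 53 - 1/273 = 14468/273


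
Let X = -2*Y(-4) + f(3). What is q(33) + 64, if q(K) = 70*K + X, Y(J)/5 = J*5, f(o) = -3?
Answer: 2571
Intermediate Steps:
Y(J) = 25*J (Y(J) = 5*(J*5) = 5*(5*J) = 25*J)
X = 197 (X = -50*(-4) - 3 = -2*(-100) - 3 = 200 - 3 = 197)
q(K) = 197 + 70*K (q(K) = 70*K + 197 = 197 + 70*K)
q(33) + 64 = (197 + 70*33) + 64 = (197 + 2310) + 64 = 2507 + 64 = 2571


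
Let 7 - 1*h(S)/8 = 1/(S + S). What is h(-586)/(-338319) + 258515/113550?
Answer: 569423861689/250131641730 ≈ 2.2765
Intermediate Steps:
h(S) = 56 - 4/S (h(S) = 56 - 8/(S + S) = 56 - 8*1/(2*S) = 56 - 4/S)
h(-586)/(-338319) + 258515/113550 = (56 - 4/(-586))/(-338319) + 258515/113550 = (56 - 4*(-1/586))*(-1/338319) + 258515*(1/113550) = (56 + 2/293)*(-1/338319) + 51703/22710 = (16410/293)*(-1/338319) + 51703/22710 = -5470/33042489 + 51703/22710 = 569423861689/250131641730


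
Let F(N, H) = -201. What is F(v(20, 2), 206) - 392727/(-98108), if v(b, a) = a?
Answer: -19326981/98108 ≈ -197.00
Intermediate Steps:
F(v(20, 2), 206) - 392727/(-98108) = -201 - 392727/(-98108) = -201 - 392727*(-1)/98108 = -201 - 1*(-392727/98108) = -201 + 392727/98108 = -19326981/98108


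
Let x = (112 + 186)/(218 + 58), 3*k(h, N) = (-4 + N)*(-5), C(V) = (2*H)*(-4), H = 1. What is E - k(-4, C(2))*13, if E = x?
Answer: -35731/138 ≈ -258.92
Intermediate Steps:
C(V) = -8 (C(V) = (2*1)*(-4) = 2*(-4) = -8)
k(h, N) = 20/3 - 5*N/3 (k(h, N) = ((-4 + N)*(-5))/3 = (20 - 5*N)/3 = 20/3 - 5*N/3)
x = 149/138 (x = 298/276 = 298*(1/276) = 149/138 ≈ 1.0797)
E = 149/138 ≈ 1.0797
E - k(-4, C(2))*13 = 149/138 - (20/3 - 5/3*(-8))*13 = 149/138 - (20/3 + 40/3)*13 = 149/138 - 20*13 = 149/138 - 1*260 = 149/138 - 260 = -35731/138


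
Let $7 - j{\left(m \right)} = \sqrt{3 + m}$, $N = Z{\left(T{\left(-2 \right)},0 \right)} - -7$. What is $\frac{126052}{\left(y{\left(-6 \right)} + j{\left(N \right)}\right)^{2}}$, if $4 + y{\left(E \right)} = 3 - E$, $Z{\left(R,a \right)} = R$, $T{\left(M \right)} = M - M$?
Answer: $\frac{126052}{\left(12 - \sqrt{10}\right)^{2}} \approx 1613.9$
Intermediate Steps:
$T{\left(M \right)} = 0$
$N = 7$ ($N = 0 - -7 = 0 + 7 = 7$)
$j{\left(m \right)} = 7 - \sqrt{3 + m}$
$y{\left(E \right)} = -1 - E$ ($y{\left(E \right)} = -4 - \left(-3 + E\right) = -1 - E$)
$\frac{126052}{\left(y{\left(-6 \right)} + j{\left(N \right)}\right)^{2}} = \frac{126052}{\left(\left(-1 - -6\right) + \left(7 - \sqrt{3 + 7}\right)\right)^{2}} = \frac{126052}{\left(\left(-1 + 6\right) + \left(7 - \sqrt{10}\right)\right)^{2}} = \frac{126052}{\left(5 + \left(7 - \sqrt{10}\right)\right)^{2}} = \frac{126052}{\left(12 - \sqrt{10}\right)^{2}}$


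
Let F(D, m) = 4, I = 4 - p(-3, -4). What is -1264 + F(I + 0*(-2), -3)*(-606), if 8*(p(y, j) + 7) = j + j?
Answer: -3688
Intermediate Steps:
p(y, j) = -7 + j/4 (p(y, j) = -7 + (j + j)/8 = -7 + (2*j)/8 = -7 + j/4)
I = 12 (I = 4 - (-7 + (1/4)*(-4)) = 4 - (-7 - 1) = 4 - 1*(-8) = 4 + 8 = 12)
-1264 + F(I + 0*(-2), -3)*(-606) = -1264 + 4*(-606) = -1264 - 2424 = -3688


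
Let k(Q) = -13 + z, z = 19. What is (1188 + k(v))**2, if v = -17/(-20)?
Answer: 1425636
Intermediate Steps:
v = 17/20 (v = -17*(-1/20) = 17/20 ≈ 0.85000)
k(Q) = 6 (k(Q) = -13 + 19 = 6)
(1188 + k(v))**2 = (1188 + 6)**2 = 1194**2 = 1425636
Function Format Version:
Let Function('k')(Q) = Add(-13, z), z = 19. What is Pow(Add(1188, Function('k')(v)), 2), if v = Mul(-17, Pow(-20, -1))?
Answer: 1425636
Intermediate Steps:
v = Rational(17, 20) (v = Mul(-17, Rational(-1, 20)) = Rational(17, 20) ≈ 0.85000)
Function('k')(Q) = 6 (Function('k')(Q) = Add(-13, 19) = 6)
Pow(Add(1188, Function('k')(v)), 2) = Pow(Add(1188, 6), 2) = Pow(1194, 2) = 1425636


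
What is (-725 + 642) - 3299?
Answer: -3382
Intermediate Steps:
(-725 + 642) - 3299 = -83 - 3299 = -3382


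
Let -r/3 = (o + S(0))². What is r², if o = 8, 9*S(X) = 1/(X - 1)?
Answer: 25411681/729 ≈ 34858.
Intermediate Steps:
S(X) = 1/(9*(-1 + X)) (S(X) = 1/(9*(X - 1)) = 1/(9*(-1 + X)))
r = -5041/27 (r = -3*(8 + 1/(9*(-1 + 0)))² = -3*(8 + (⅑)/(-1))² = -3*(8 + (⅑)*(-1))² = -3*(8 - ⅑)² = -3*(71/9)² = -3*5041/81 = -5041/27 ≈ -186.70)
r² = (-5041/27)² = 25411681/729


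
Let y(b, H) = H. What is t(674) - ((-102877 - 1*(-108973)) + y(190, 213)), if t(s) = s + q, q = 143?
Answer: -5492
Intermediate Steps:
t(s) = 143 + s (t(s) = s + 143 = 143 + s)
t(674) - ((-102877 - 1*(-108973)) + y(190, 213)) = (143 + 674) - ((-102877 - 1*(-108973)) + 213) = 817 - ((-102877 + 108973) + 213) = 817 - (6096 + 213) = 817 - 1*6309 = 817 - 6309 = -5492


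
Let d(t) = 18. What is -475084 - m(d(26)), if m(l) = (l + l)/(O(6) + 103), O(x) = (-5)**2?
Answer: -15202697/32 ≈ -4.7508e+5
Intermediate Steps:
O(x) = 25
m(l) = l/64 (m(l) = (l + l)/(25 + 103) = (2*l)/128 = (2*l)*(1/128) = l/64)
-475084 - m(d(26)) = -475084 - 18/64 = -475084 - 1*9/32 = -475084 - 9/32 = -15202697/32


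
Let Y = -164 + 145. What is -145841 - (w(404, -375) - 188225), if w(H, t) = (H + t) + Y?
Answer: 42374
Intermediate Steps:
Y = -19
w(H, t) = -19 + H + t (w(H, t) = (H + t) - 19 = -19 + H + t)
-145841 - (w(404, -375) - 188225) = -145841 - ((-19 + 404 - 375) - 188225) = -145841 - (10 - 188225) = -145841 - 1*(-188215) = -145841 + 188215 = 42374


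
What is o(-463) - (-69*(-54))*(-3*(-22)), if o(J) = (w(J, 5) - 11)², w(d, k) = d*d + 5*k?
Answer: 45959824773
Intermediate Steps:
w(d, k) = d² + 5*k
o(J) = (14 + J²)² (o(J) = ((J² + 5*5) - 11)² = ((J² + 25) - 11)² = ((25 + J²) - 11)² = (14 + J²)²)
o(-463) - (-69*(-54))*(-3*(-22)) = (14 + (-463)²)² - (-69*(-54))*(-3*(-22)) = (14 + 214369)² - 3726*66 = 214383² - 1*245916 = 45960070689 - 245916 = 45959824773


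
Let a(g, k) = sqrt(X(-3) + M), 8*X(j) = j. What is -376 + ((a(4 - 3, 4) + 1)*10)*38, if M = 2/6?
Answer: 4 + 95*I*sqrt(6)/3 ≈ 4.0 + 77.567*I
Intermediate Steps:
X(j) = j/8
M = 1/3 (M = 2*(1/6) = 1/3 ≈ 0.33333)
a(g, k) = I*sqrt(6)/12 (a(g, k) = sqrt((1/8)*(-3) + 1/3) = sqrt(-3/8 + 1/3) = sqrt(-1/24) = I*sqrt(6)/12)
-376 + ((a(4 - 3, 4) + 1)*10)*38 = -376 + ((I*sqrt(6)/12 + 1)*10)*38 = -376 + ((1 + I*sqrt(6)/12)*10)*38 = -376 + (10 + 5*I*sqrt(6)/6)*38 = -376 + (380 + 95*I*sqrt(6)/3) = 4 + 95*I*sqrt(6)/3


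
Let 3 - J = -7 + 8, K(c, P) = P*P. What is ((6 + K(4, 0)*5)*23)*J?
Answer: 276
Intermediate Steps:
K(c, P) = P²
J = 2 (J = 3 - (-7 + 8) = 3 - 1*1 = 3 - 1 = 2)
((6 + K(4, 0)*5)*23)*J = ((6 + 0²*5)*23)*2 = ((6 + 0*5)*23)*2 = ((6 + 0)*23)*2 = (6*23)*2 = 138*2 = 276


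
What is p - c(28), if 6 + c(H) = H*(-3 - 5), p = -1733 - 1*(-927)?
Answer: -576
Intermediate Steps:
p = -806 (p = -1733 + 927 = -806)
c(H) = -6 - 8*H (c(H) = -6 + H*(-3 - 5) = -6 + H*(-8) = -6 - 8*H)
p - c(28) = -806 - (-6 - 8*28) = -806 - (-6 - 224) = -806 - 1*(-230) = -806 + 230 = -576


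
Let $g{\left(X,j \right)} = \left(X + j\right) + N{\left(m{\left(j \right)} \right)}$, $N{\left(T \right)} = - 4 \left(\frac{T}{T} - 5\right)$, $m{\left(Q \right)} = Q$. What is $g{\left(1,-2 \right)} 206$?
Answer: $3090$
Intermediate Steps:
$N{\left(T \right)} = 16$ ($N{\left(T \right)} = - 4 \left(1 - 5\right) = \left(-4\right) \left(-4\right) = 16$)
$g{\left(X,j \right)} = 16 + X + j$ ($g{\left(X,j \right)} = \left(X + j\right) + 16 = 16 + X + j$)
$g{\left(1,-2 \right)} 206 = \left(16 + 1 - 2\right) 206 = 15 \cdot 206 = 3090$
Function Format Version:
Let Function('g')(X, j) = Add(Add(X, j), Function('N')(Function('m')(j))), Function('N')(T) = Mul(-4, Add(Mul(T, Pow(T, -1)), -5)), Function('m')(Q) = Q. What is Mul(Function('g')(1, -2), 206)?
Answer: 3090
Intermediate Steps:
Function('N')(T) = 16 (Function('N')(T) = Mul(-4, Add(1, -5)) = Mul(-4, -4) = 16)
Function('g')(X, j) = Add(16, X, j) (Function('g')(X, j) = Add(Add(X, j), 16) = Add(16, X, j))
Mul(Function('g')(1, -2), 206) = Mul(Add(16, 1, -2), 206) = Mul(15, 206) = 3090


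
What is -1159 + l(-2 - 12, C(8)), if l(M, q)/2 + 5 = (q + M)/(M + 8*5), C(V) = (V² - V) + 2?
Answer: -15153/13 ≈ -1165.6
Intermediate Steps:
C(V) = 2 + V² - V
l(M, q) = -10 + 2*(M + q)/(40 + M) (l(M, q) = -10 + 2*((q + M)/(M + 8*5)) = -10 + 2*((M + q)/(M + 40)) = -10 + 2*((M + q)/(40 + M)) = -10 + 2*(M + q)/(40 + M))
-1159 + l(-2 - 12, C(8)) = -1159 + 2*(-200 + (2 + 8² - 1*8) - 4*(-2 - 12))/(40 + (-2 - 12)) = -1159 + 2*(-200 + (2 + 64 - 8) - 4*(-14))/(40 - 14) = -1159 + 2*(-200 + 58 + 56)/26 = -1159 + 2*(1/26)*(-86) = -1159 - 86/13 = -15153/13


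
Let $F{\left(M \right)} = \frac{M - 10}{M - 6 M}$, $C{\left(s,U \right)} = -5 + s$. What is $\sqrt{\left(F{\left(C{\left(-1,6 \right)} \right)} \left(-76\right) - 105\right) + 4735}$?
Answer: $\frac{\sqrt{1050870}}{15} \approx 68.341$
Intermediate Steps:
$F{\left(M \right)} = - \frac{-10 + M}{5 M}$ ($F{\left(M \right)} = \frac{-10 + M}{\left(-5\right) M} = \left(-10 + M\right) \left(- \frac{1}{5 M}\right) = - \frac{-10 + M}{5 M}$)
$\sqrt{\left(F{\left(C{\left(-1,6 \right)} \right)} \left(-76\right) - 105\right) + 4735} = \sqrt{\left(\frac{10 - \left(-5 - 1\right)}{5 \left(-5 - 1\right)} \left(-76\right) - 105\right) + 4735} = \sqrt{\left(\frac{10 - -6}{5 \left(-6\right)} \left(-76\right) - 105\right) + 4735} = \sqrt{\left(\frac{1}{5} \left(- \frac{1}{6}\right) \left(10 + 6\right) \left(-76\right) - 105\right) + 4735} = \sqrt{\left(\frac{1}{5} \left(- \frac{1}{6}\right) 16 \left(-76\right) - 105\right) + 4735} = \sqrt{\left(\left(- \frac{8}{15}\right) \left(-76\right) - 105\right) + 4735} = \sqrt{\left(\frac{608}{15} - 105\right) + 4735} = \sqrt{- \frac{967}{15} + 4735} = \sqrt{\frac{70058}{15}} = \frac{\sqrt{1050870}}{15}$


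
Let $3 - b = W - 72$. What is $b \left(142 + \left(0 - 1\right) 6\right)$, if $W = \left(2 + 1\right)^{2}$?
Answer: $8976$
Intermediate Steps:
$W = 9$ ($W = 3^{2} = 9$)
$b = 66$ ($b = 3 - \left(9 - 72\right) = 3 - -63 = 3 + 63 = 66$)
$b \left(142 + \left(0 - 1\right) 6\right) = 66 \left(142 + \left(0 - 1\right) 6\right) = 66 \left(142 - 6\right) = 66 \cdot 136 = 8976$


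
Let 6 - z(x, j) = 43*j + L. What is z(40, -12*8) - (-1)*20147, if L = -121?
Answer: 24402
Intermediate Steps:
z(x, j) = 127 - 43*j (z(x, j) = 6 - (43*j - 121) = 6 - (-121 + 43*j) = 6 + (121 - 43*j) = 127 - 43*j)
z(40, -12*8) - (-1)*20147 = (127 - (-516)*8) - (-1)*20147 = (127 - 43*(-96)) - 1*(-20147) = (127 + 4128) + 20147 = 4255 + 20147 = 24402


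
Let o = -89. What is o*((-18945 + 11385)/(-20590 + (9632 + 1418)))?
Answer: -3738/53 ≈ -70.528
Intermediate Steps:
o*((-18945 + 11385)/(-20590 + (9632 + 1418))) = -89*(-18945 + 11385)/(-20590 + (9632 + 1418)) = -(-672840)/(-20590 + 11050) = -(-672840)/(-9540) = -(-672840)*(-1)/9540 = -89*42/53 = -3738/53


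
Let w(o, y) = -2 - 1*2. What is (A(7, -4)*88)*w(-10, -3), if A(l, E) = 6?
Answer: -2112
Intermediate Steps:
w(o, y) = -4 (w(o, y) = -2 - 2 = -4)
(A(7, -4)*88)*w(-10, -3) = (6*88)*(-4) = 528*(-4) = -2112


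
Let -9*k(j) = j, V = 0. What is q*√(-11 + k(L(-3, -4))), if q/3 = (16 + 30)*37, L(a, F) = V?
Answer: 5106*I*√11 ≈ 16935.0*I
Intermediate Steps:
L(a, F) = 0
k(j) = -j/9
q = 5106 (q = 3*((16 + 30)*37) = 3*(46*37) = 3*1702 = 5106)
q*√(-11 + k(L(-3, -4))) = 5106*√(-11 - ⅑*0) = 5106*√(-11 + 0) = 5106*√(-11) = 5106*(I*√11) = 5106*I*√11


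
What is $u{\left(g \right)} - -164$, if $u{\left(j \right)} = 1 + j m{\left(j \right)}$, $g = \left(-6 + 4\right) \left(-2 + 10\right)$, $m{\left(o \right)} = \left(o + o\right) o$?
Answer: $-8027$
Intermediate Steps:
$m{\left(o \right)} = 2 o^{2}$ ($m{\left(o \right)} = 2 o o = 2 o^{2}$)
$g = -16$ ($g = \left(-2\right) 8 = -16$)
$u{\left(j \right)} = 1 + 2 j^{3}$ ($u{\left(j \right)} = 1 + j 2 j^{2} = 1 + 2 j^{3}$)
$u{\left(g \right)} - -164 = \left(1 + 2 \left(-16\right)^{3}\right) - -164 = \left(1 + 2 \left(-4096\right)\right) + 164 = \left(1 - 8192\right) + 164 = -8191 + 164 = -8027$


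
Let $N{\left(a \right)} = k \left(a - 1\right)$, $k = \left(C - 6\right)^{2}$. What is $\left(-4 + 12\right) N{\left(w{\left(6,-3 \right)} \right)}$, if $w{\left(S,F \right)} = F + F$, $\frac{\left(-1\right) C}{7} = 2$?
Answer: $-22400$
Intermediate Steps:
$C = -14$ ($C = \left(-7\right) 2 = -14$)
$w{\left(S,F \right)} = 2 F$
$k = 400$ ($k = \left(-14 - 6\right)^{2} = \left(-20\right)^{2} = 400$)
$N{\left(a \right)} = -400 + 400 a$ ($N{\left(a \right)} = 400 \left(a - 1\right) = 400 \left(-1 + a\right) = -400 + 400 a$)
$\left(-4 + 12\right) N{\left(w{\left(6,-3 \right)} \right)} = \left(-4 + 12\right) \left(-400 + 400 \cdot 2 \left(-3\right)\right) = 8 \left(-400 + 400 \left(-6\right)\right) = 8 \left(-400 - 2400\right) = 8 \left(-2800\right) = -22400$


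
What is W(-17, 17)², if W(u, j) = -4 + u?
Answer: 441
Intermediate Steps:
W(-17, 17)² = (-4 - 17)² = (-21)² = 441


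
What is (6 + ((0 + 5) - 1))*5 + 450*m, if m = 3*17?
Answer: 23000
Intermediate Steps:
m = 51
(6 + ((0 + 5) - 1))*5 + 450*m = (6 + ((0 + 5) - 1))*5 + 450*51 = (6 + (5 - 1))*5 + 22950 = (6 + 4)*5 + 22950 = 10*5 + 22950 = 50 + 22950 = 23000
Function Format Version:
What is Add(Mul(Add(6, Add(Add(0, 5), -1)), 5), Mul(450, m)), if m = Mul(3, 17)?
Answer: 23000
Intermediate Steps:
m = 51
Add(Mul(Add(6, Add(Add(0, 5), -1)), 5), Mul(450, m)) = Add(Mul(Add(6, Add(Add(0, 5), -1)), 5), Mul(450, 51)) = Add(Mul(Add(6, Add(5, -1)), 5), 22950) = Add(Mul(Add(6, 4), 5), 22950) = Add(Mul(10, 5), 22950) = Add(50, 22950) = 23000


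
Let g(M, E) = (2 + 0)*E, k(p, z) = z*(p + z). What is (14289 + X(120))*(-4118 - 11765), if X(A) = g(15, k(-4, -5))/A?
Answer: -907856397/4 ≈ -2.2696e+8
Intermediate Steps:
g(M, E) = 2*E
X(A) = 90/A (X(A) = (2*(-5*(-4 - 5)))/A = (2*(-5*(-9)))/A = (2*45)/A = 90/A)
(14289 + X(120))*(-4118 - 11765) = (14289 + 90/120)*(-4118 - 11765) = (14289 + 90*(1/120))*(-15883) = (14289 + ¾)*(-15883) = (57159/4)*(-15883) = -907856397/4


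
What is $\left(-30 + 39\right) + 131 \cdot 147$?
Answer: $19266$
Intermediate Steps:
$\left(-30 + 39\right) + 131 \cdot 147 = 9 + 19257 = 19266$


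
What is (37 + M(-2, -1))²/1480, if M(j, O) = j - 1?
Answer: 289/370 ≈ 0.78108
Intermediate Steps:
M(j, O) = -1 + j
(37 + M(-2, -1))²/1480 = (37 + (-1 - 2))²/1480 = (37 - 3)²*(1/1480) = 34²*(1/1480) = 1156*(1/1480) = 289/370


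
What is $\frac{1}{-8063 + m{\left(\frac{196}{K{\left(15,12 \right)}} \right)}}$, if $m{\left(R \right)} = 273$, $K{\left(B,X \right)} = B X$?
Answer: $- \frac{1}{7790} \approx -0.00012837$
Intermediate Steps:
$\frac{1}{-8063 + m{\left(\frac{196}{K{\left(15,12 \right)}} \right)}} = \frac{1}{-8063 + 273} = \frac{1}{-7790} = - \frac{1}{7790}$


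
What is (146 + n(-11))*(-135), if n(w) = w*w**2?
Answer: 159975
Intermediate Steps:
n(w) = w**3
(146 + n(-11))*(-135) = (146 + (-11)**3)*(-135) = (146 - 1331)*(-135) = -1185*(-135) = 159975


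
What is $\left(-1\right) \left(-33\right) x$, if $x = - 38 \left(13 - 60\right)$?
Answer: $58938$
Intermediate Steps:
$x = 1786$ ($x = \left(-38\right) \left(-47\right) = 1786$)
$\left(-1\right) \left(-33\right) x = \left(-1\right) \left(-33\right) 1786 = 33 \cdot 1786 = 58938$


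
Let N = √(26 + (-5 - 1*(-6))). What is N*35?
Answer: 105*√3 ≈ 181.87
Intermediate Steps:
N = 3*√3 (N = √(26 + (-5 + 6)) = √(26 + 1) = √27 = 3*√3 ≈ 5.1962)
N*35 = (3*√3)*35 = 105*√3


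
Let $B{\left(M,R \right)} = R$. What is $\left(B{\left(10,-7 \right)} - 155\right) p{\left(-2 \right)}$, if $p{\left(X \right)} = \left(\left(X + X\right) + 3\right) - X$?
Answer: $-162$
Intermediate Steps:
$p{\left(X \right)} = 3 + X$ ($p{\left(X \right)} = \left(2 X + 3\right) - X = \left(3 + 2 X\right) - X = 3 + X$)
$\left(B{\left(10,-7 \right)} - 155\right) p{\left(-2 \right)} = \left(-7 - 155\right) \left(3 - 2\right) = \left(-162\right) 1 = -162$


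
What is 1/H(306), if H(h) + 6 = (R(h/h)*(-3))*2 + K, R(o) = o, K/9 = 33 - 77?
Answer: -1/408 ≈ -0.0024510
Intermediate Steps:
K = -396 (K = 9*(33 - 77) = 9*(-44) = -396)
H(h) = -408 (H(h) = -6 + (((h/h)*(-3))*2 - 396) = -6 + ((1*(-3))*2 - 396) = -6 + (-3*2 - 396) = -6 + (-6 - 396) = -6 - 402 = -408)
1/H(306) = 1/(-408) = -1/408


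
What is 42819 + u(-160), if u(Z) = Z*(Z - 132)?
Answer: 89539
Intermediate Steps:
u(Z) = Z*(-132 + Z)
42819 + u(-160) = 42819 - 160*(-132 - 160) = 42819 - 160*(-292) = 42819 + 46720 = 89539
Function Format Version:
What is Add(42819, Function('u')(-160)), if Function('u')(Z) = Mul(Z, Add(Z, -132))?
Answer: 89539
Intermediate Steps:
Function('u')(Z) = Mul(Z, Add(-132, Z))
Add(42819, Function('u')(-160)) = Add(42819, Mul(-160, Add(-132, -160))) = Add(42819, Mul(-160, -292)) = Add(42819, 46720) = 89539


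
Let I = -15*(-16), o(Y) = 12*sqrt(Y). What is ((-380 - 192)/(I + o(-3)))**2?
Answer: 20449/(9*(20 + I*sqrt(3))**2) ≈ 5.5541 - 0.96926*I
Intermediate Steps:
I = 240
((-380 - 192)/(I + o(-3)))**2 = ((-380 - 192)/(240 + 12*sqrt(-3)))**2 = (-572/(240 + 12*(I*sqrt(3))))**2 = (-572/(240 + 12*I*sqrt(3)))**2 = 327184/(240 + 12*I*sqrt(3))**2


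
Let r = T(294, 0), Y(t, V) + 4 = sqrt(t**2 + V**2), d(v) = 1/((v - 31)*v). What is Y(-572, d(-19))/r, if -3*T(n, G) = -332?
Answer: -3/83 + 3*sqrt(295283560001)/315400 ≈ 5.1325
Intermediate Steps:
T(n, G) = 332/3 (T(n, G) = -1/3*(-332) = 332/3)
d(v) = 1/(v*(-31 + v)) (d(v) = 1/((-31 + v)*v) = 1/(v*(-31 + v)))
Y(t, V) = -4 + sqrt(V**2 + t**2) (Y(t, V) = -4 + sqrt(t**2 + V**2) = -4 + sqrt(V**2 + t**2))
r = 332/3 ≈ 110.67
Y(-572, d(-19))/r = (-4 + sqrt((1/((-19)*(-31 - 19)))**2 + (-572)**2))/(332/3) = (-4 + sqrt((-1/19/(-50))**2 + 327184))*(3/332) = (-4 + sqrt((-1/19*(-1/50))**2 + 327184))*(3/332) = (-4 + sqrt((1/950)**2 + 327184))*(3/332) = (-4 + sqrt(1/902500 + 327184))*(3/332) = (-4 + sqrt(295283560001/902500))*(3/332) = (-4 + sqrt(295283560001)/950)*(3/332) = -3/83 + 3*sqrt(295283560001)/315400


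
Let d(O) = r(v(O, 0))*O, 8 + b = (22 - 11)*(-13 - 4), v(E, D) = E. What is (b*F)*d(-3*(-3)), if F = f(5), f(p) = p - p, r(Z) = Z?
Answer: 0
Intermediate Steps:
f(p) = 0
b = -195 (b = -8 + (22 - 11)*(-13 - 4) = -8 + 11*(-17) = -8 - 187 = -195)
d(O) = O² (d(O) = O*O = O²)
F = 0
(b*F)*d(-3*(-3)) = (-195*0)*(-3*(-3))² = 0*9² = 0*81 = 0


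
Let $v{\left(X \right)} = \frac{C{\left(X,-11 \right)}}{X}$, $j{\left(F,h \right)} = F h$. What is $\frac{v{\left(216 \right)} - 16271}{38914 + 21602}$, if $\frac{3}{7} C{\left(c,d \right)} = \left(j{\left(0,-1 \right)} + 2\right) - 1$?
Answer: $- \frac{257161}{956448} \approx -0.26887$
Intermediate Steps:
$C{\left(c,d \right)} = \frac{7}{3}$ ($C{\left(c,d \right)} = \frac{7 \left(\left(0 \left(-1\right) + 2\right) - 1\right)}{3} = \frac{7 \left(\left(0 + 2\right) - 1\right)}{3} = \frac{7 \left(2 - 1\right)}{3} = \frac{7}{3} \cdot 1 = \frac{7}{3}$)
$v{\left(X \right)} = \frac{7}{3 X}$
$\frac{v{\left(216 \right)} - 16271}{38914 + 21602} = \frac{\frac{7}{3 \cdot 216} - 16271}{38914 + 21602} = \frac{\frac{7}{3} \cdot \frac{1}{216} - 16271}{60516} = \left(\frac{7}{648} - 16271\right) \frac{1}{60516} = \left(- \frac{10543601}{648}\right) \frac{1}{60516} = - \frac{257161}{956448}$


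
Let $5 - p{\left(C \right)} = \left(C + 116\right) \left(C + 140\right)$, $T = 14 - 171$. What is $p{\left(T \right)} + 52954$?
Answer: $52262$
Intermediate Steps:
$T = -157$
$p{\left(C \right)} = 5 - \left(116 + C\right) \left(140 + C\right)$ ($p{\left(C \right)} = 5 - \left(C + 116\right) \left(C + 140\right) = 5 - \left(116 + C\right) \left(140 + C\right)$)
$p{\left(T \right)} + 52954 = \left(-16235 - \left(-157\right)^{2} - -40192\right) + 52954 = \left(-16235 - 24649 + 40192\right) + 52954 = -692 + 52954 = 52262$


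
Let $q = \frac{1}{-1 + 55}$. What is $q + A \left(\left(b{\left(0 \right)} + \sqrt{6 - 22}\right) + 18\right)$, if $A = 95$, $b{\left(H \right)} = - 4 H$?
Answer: $\frac{92341}{54} + 380 i \approx 1710.0 + 380.0 i$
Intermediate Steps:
$q = \frac{1}{54} \approx 0.018519$
$q + A \left(\left(b{\left(0 \right)} + \sqrt{6 - 22}\right) + 18\right) = \frac{1}{54} + 95 \left(\left(\left(-4\right) 0 + \sqrt{6 - 22}\right) + 18\right) = \frac{1}{54} + 95 \left(\left(0 + \sqrt{-16}\right) + 18\right) = \frac{1}{54} + 95 \left(\left(0 + 4 i\right) + 18\right) = \frac{1}{54} + 95 \left(4 i + 18\right) = \frac{1}{54} + 95 \left(18 + 4 i\right) = \frac{1}{54} + \left(1710 + 380 i\right) = \frac{92341}{54} + 380 i$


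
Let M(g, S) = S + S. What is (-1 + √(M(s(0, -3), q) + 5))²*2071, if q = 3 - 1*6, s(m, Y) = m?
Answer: -4142*I ≈ -4142.0*I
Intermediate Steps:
q = -3 (q = 3 - 6 = -3)
M(g, S) = 2*S
(-1 + √(M(s(0, -3), q) + 5))²*2071 = (-1 + √(2*(-3) + 5))²*2071 = (-1 + √(-6 + 5))²*2071 = (-1 + √(-1))²*2071 = (-1 + I)²*2071 = 2071*(-1 + I)²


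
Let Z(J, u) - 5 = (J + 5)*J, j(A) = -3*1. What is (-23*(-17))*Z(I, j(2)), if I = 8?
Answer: 42619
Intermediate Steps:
j(A) = -3
Z(J, u) = 5 + J*(5 + J) (Z(J, u) = 5 + (J + 5)*J = 5 + (5 + J)*J = 5 + J*(5 + J))
(-23*(-17))*Z(I, j(2)) = (-23*(-17))*(5 + 8² + 5*8) = 391*(5 + 64 + 40) = 391*109 = 42619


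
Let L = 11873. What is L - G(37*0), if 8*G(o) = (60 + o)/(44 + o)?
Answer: 1044809/88 ≈ 11873.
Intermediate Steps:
G(o) = (60 + o)/(8*(44 + o)) (G(o) = ((60 + o)/(44 + o))/8 = (60 + o)/(8*(44 + o)))
L - G(37*0) = 11873 - (60 + 37*0)/(8*(44 + 37*0)) = 11873 - (60 + 0)/(8*(44 + 0)) = 11873 - 60/(8*44) = 11873 - 1*15/88 = 11873 - 15/88 = 1044809/88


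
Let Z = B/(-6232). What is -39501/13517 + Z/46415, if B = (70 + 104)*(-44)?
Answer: -204033711288/69819717335 ≈ -2.9223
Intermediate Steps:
B = -7656 (B = 174*(-44) = -7656)
Z = 957/779 (Z = -7656/(-6232) = -7656*(-1/6232) = 957/779 ≈ 1.2285)
-39501/13517 + Z/46415 = -39501/13517 + (957/779)/46415 = -39501*1/13517 + (957/779)*(1/46415) = -5643/1931 + 957/36157285 = -204033711288/69819717335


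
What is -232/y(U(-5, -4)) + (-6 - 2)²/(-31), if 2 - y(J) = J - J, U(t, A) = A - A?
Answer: -3660/31 ≈ -118.06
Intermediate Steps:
U(t, A) = 0
y(J) = 2 (y(J) = 2 - (J - J) = 2 - 1*0 = 2 + 0 = 2)
-232/y(U(-5, -4)) + (-6 - 2)²/(-31) = -232/2 + (-6 - 2)²/(-31) = -232*½ + (-8)²*(-1/31) = -116 + 64*(-1/31) = -116 - 64/31 = -3660/31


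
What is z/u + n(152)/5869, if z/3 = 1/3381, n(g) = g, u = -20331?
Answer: 3482775755/134476614153 ≈ 0.025899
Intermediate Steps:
z = 1/1127 (z = 3/3381 = 3*(1/3381) = 1/1127 ≈ 0.00088731)
z/u + n(152)/5869 = (1/1127)/(-20331) + 152/5869 = (1/1127)*(-1/20331) + 152*(1/5869) = -1/22913037 + 152/5869 = 3482775755/134476614153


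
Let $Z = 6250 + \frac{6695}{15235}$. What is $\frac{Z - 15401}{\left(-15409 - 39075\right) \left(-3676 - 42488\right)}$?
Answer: $- \frac{13940879}{3831906249336} \approx -3.6381 \cdot 10^{-6}$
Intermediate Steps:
$Z = \frac{19045089}{3047}$ ($Z = 6250 + 6695 \cdot \frac{1}{15235} = 6250 + \frac{1339}{3047} = \frac{19045089}{3047} \approx 6250.4$)
$\frac{Z - 15401}{\left(-15409 - 39075\right) \left(-3676 - 42488\right)} = \frac{\frac{19045089}{3047} - 15401}{\left(-15409 - 39075\right) \left(-3676 - 42488\right)} = \frac{\frac{19045089}{3047} - 15401}{\left(-54484\right) \left(-46164\right)} = - \frac{27881758}{3047 \cdot 2515199376} = \left(- \frac{27881758}{3047}\right) \frac{1}{2515199376} = - \frac{13940879}{3831906249336}$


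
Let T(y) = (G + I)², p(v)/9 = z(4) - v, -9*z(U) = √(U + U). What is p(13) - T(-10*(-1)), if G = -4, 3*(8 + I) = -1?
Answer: -2422/9 - 2*√2 ≈ -271.94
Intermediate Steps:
I = -25/3 (I = -8 + (⅓)*(-1) = -8 - ⅓ = -25/3 ≈ -8.3333)
z(U) = -√2*√U/9 (z(U) = -√(U + U)/9 = -√2*√U/9)
p(v) = -9*v - 2*√2 (p(v) = 9*(-√2*√4/9 - v) = 9*(-⅑*√2*2 - v) = 9*(-2*√2/9 - v) = 9*(-v - 2*√2/9) = -9*v - 2*√2)
T(y) = 1369/9 (T(y) = (-4 - 25/3)² = (-37/3)² = 1369/9)
p(13) - T(-10*(-1)) = (-9*13 - 2*√2) - 1*1369/9 = (-117 - 2*√2) - 1369/9 = -2422/9 - 2*√2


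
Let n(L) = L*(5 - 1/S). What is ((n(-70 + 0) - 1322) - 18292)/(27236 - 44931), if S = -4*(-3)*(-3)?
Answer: 359387/318510 ≈ 1.1283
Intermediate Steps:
S = -36 (S = 12*(-3) = -36)
n(L) = 181*L/36 (n(L) = L*(5 - 1/(-36)) = L*(5 - 1*(-1/36)) = L*(5 + 1/36) = L*(181/36) = 181*L/36)
((n(-70 + 0) - 1322) - 18292)/(27236 - 44931) = ((181*(-70 + 0)/36 - 1322) - 18292)/(27236 - 44931) = (((181/36)*(-70) - 1322) - 18292)/(-17695) = ((-6335/18 - 1322) - 18292)*(-1/17695) = (-30131/18 - 18292)*(-1/17695) = -359387/18*(-1/17695) = 359387/318510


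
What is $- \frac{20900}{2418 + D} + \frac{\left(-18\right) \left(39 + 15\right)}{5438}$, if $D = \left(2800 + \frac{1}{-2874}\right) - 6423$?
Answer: $\frac{161637984294}{9416361949} \approx 17.166$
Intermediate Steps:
$D = - \frac{10412503}{2874}$ ($D = \left(2800 - \frac{1}{2874}\right) - 6423 = \frac{8047199}{2874} - 6423 = - \frac{10412503}{2874} \approx -3623.0$)
$- \frac{20900}{2418 + D} + \frac{\left(-18\right) \left(39 + 15\right)}{5438} = - \frac{20900}{2418 - \frac{10412503}{2874}} + \frac{\left(-18\right) \left(39 + 15\right)}{5438} = - \frac{20900}{- \frac{3463171}{2874}} + \left(-18\right) 54 \cdot \frac{1}{5438} = \left(-20900\right) \left(- \frac{2874}{3463171}\right) - \frac{486}{2719} = \frac{60066600}{3463171} - \frac{486}{2719} = \frac{161637984294}{9416361949}$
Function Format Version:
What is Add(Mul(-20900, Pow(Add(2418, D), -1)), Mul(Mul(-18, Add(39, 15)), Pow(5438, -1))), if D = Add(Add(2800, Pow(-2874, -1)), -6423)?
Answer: Rational(161637984294, 9416361949) ≈ 17.166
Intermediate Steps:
D = Rational(-10412503, 2874) (D = Add(Add(2800, Rational(-1, 2874)), -6423) = Add(Rational(8047199, 2874), -6423) = Rational(-10412503, 2874) ≈ -3623.0)
Add(Mul(-20900, Pow(Add(2418, D), -1)), Mul(Mul(-18, Add(39, 15)), Pow(5438, -1))) = Add(Mul(-20900, Pow(Add(2418, Rational(-10412503, 2874)), -1)), Mul(Mul(-18, Add(39, 15)), Pow(5438, -1))) = Add(Mul(-20900, Pow(Rational(-3463171, 2874), -1)), Mul(Mul(-18, 54), Rational(1, 5438))) = Add(Mul(-20900, Rational(-2874, 3463171)), Mul(-972, Rational(1, 5438))) = Add(Rational(60066600, 3463171), Rational(-486, 2719)) = Rational(161637984294, 9416361949)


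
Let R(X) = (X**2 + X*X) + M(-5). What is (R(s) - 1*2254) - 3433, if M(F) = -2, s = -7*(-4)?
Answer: -4121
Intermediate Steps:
s = 28
R(X) = -2 + 2*X**2 (R(X) = (X**2 + X*X) - 2 = (X**2 + X**2) - 2 = 2*X**2 - 2 = -2 + 2*X**2)
(R(s) - 1*2254) - 3433 = ((-2 + 2*28**2) - 1*2254) - 3433 = ((-2 + 2*784) - 2254) - 3433 = ((-2 + 1568) - 2254) - 3433 = (1566 - 2254) - 3433 = -688 - 3433 = -4121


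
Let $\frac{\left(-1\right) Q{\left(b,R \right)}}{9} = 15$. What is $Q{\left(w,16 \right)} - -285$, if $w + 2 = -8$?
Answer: $150$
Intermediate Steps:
$w = -10$ ($w = -2 - 8 = -10$)
$Q{\left(b,R \right)} = -135$ ($Q{\left(b,R \right)} = \left(-9\right) 15 = -135$)
$Q{\left(w,16 \right)} - -285 = -135 - -285 = -135 + 285 = 150$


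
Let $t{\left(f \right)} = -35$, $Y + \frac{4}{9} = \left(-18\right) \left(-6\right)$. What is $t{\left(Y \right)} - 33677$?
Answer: $-33712$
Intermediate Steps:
$Y = \frac{968}{9}$ ($Y = - \frac{4}{9} - -108 = - \frac{4}{9} + 108 = \frac{968}{9} \approx 107.56$)
$t{\left(Y \right)} - 33677 = -35 - 33677 = -33712$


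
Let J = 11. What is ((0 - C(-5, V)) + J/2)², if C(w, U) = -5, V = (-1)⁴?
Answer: 441/4 ≈ 110.25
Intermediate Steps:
V = 1
((0 - C(-5, V)) + J/2)² = ((0 - 1*(-5)) + 11/2)² = ((0 + 5) + 11*(½))² = (5 + 11/2)² = (21/2)² = 441/4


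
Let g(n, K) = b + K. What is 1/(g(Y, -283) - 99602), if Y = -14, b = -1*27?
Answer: -1/99912 ≈ -1.0009e-5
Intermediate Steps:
b = -27
g(n, K) = -27 + K
1/(g(Y, -283) - 99602) = 1/((-27 - 283) - 99602) = 1/(-310 - 99602) = 1/(-99912) = -1/99912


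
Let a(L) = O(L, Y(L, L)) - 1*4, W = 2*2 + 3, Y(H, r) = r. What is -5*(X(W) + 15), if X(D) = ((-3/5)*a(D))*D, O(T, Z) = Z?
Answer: -12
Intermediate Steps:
W = 7 (W = 4 + 3 = 7)
a(L) = -4 + L (a(L) = L - 1*4 = L - 4 = -4 + L)
X(D) = D*(12/5 - 3*D/5) (X(D) = ((-3/5)*(-4 + D))*D = ((-3*⅕)*(-4 + D))*D = (-3*(-4 + D)/5)*D = (12/5 - 3*D/5)*D = D*(12/5 - 3*D/5))
-5*(X(W) + 15) = -5*((⅗)*7*(4 - 1*7) + 15) = -5*((⅗)*7*(4 - 7) + 15) = -5*((⅗)*7*(-3) + 15) = -5*(-63/5 + 15) = -5*12/5 = -12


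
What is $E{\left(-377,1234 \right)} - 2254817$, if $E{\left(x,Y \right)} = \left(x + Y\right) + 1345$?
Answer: $-2252615$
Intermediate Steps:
$E{\left(x,Y \right)} = 1345 + Y + x$ ($E{\left(x,Y \right)} = \left(Y + x\right) + 1345 = 1345 + Y + x$)
$E{\left(-377,1234 \right)} - 2254817 = \left(1345 + 1234 - 377\right) - 2254817 = 2202 - 2254817 = -2252615$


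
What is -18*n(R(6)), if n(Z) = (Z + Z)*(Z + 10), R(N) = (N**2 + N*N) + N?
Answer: -247104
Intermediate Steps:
R(N) = N + 2*N**2 (R(N) = (N**2 + N**2) + N = 2*N**2 + N = N + 2*N**2)
n(Z) = 2*Z*(10 + Z) (n(Z) = (2*Z)*(10 + Z) = 2*Z*(10 + Z))
-18*n(R(6)) = -36*6*(1 + 2*6)*(10 + 6*(1 + 2*6)) = -36*6*(1 + 12)*(10 + 6*(1 + 12)) = -36*6*13*(10 + 6*13) = -36*78*(10 + 78) = -36*78*88 = -18*13728 = -247104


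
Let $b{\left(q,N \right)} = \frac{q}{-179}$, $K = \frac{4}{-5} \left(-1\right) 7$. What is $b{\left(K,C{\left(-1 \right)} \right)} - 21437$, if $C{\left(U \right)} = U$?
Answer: $- \frac{19186143}{895} \approx -21437.0$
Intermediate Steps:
$K = \frac{28}{5}$ ($K = 4 \left(- \frac{1}{5}\right) \left(-1\right) 7 = \left(- \frac{4}{5}\right) \left(-1\right) 7 = \frac{4}{5} \cdot 7 = \frac{28}{5} \approx 5.6$)
$b{\left(q,N \right)} = - \frac{q}{179}$ ($b{\left(q,N \right)} = q \left(- \frac{1}{179}\right) = - \frac{q}{179}$)
$b{\left(K,C{\left(-1 \right)} \right)} - 21437 = \left(- \frac{1}{179}\right) \frac{28}{5} - 21437 = - \frac{28}{895} - 21437 = - \frac{19186143}{895}$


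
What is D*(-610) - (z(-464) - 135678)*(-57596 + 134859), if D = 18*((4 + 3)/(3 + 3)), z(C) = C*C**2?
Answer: 7728851365976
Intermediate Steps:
z(C) = C**3
D = 21 (D = 18*(7/6) = 21)
D*(-610) - (z(-464) - 135678)*(-57596 + 134859) = 21*(-610) - ((-464)**3 - 135678)*(-57596 + 134859) = -12810 - (-99897344 - 135678)*77263 = -12810 - (-100033022)*77263 = -12810 - 1*(-7728851378786) = -12810 + 7728851378786 = 7728851365976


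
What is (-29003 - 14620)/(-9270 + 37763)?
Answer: -43623/28493 ≈ -1.5310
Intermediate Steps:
(-29003 - 14620)/(-9270 + 37763) = -43623/28493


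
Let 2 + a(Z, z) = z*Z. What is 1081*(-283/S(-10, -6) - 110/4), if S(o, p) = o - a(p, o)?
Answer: -1715547/68 ≈ -25229.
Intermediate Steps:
a(Z, z) = -2 + Z*z (a(Z, z) = -2 + z*Z = -2 + Z*z)
S(o, p) = 2 + o - o*p (S(o, p) = o - (-2 + p*o) = o - (-2 + o*p) = o + (2 - o*p) = 2 + o - o*p)
1081*(-283/S(-10, -6) - 110/4) = 1081*(-283/(2 - 10 - 1*(-10)*(-6)) - 110/4) = 1081*(-283/(2 - 10 - 60) - 110*1/4) = 1081*(-283/(-68) - 55/2) = 1081*(-283*(-1/68) - 55/2) = 1081*(283/68 - 55/2) = 1081*(-1587/68) = -1715547/68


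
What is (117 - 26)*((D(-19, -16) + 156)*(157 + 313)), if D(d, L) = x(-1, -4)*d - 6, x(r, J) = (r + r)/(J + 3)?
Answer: 4790240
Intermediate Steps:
x(r, J) = 2*r/(3 + J) (x(r, J) = (2*r)/(3 + J) = 2*r/(3 + J))
D(d, L) = -6 + 2*d (D(d, L) = (2*(-1)/(3 - 4))*d - 6 = (2*(-1)/(-1))*d - 6 = (2*(-1)*(-1))*d - 6 = 2*d - 6 = -6 + 2*d)
(117 - 26)*((D(-19, -16) + 156)*(157 + 313)) = (117 - 26)*(((-6 + 2*(-19)) + 156)*(157 + 313)) = 91*(((-6 - 38) + 156)*470) = 91*((-44 + 156)*470) = 91*(112*470) = 91*52640 = 4790240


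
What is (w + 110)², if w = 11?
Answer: 14641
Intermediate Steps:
(w + 110)² = (11 + 110)² = 121² = 14641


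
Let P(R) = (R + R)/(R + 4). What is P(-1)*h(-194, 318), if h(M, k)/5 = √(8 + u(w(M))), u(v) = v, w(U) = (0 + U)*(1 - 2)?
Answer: -10*√202/3 ≈ -47.376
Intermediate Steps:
w(U) = -U (w(U) = U*(-1) = -U)
P(R) = 2*R/(4 + R) (P(R) = (2*R)/(4 + R) = 2*R/(4 + R))
h(M, k) = 5*√(8 - M)
P(-1)*h(-194, 318) = (2*(-1)/(4 - 1))*(5*√(8 - 1*(-194))) = (2*(-1)/3)*(5*√(8 + 194)) = (2*(-1)*(⅓))*(5*√202) = -10*√202/3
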